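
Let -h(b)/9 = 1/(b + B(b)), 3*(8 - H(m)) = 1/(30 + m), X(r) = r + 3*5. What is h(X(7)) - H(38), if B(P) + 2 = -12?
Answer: -3721/408 ≈ -9.1201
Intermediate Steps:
B(P) = -14 (B(P) = -2 - 12 = -14)
X(r) = 15 + r (X(r) = r + 15 = 15 + r)
H(m) = 8 - 1/(3*(30 + m))
h(b) = -9/(-14 + b) (h(b) = -9/(b - 14) = -9/(-14 + b))
h(X(7)) - H(38) = -9/(-14 + (15 + 7)) - (719 + 24*38)/(3*(30 + 38)) = -9/(-14 + 22) - (719 + 912)/(3*68) = -9/8 - 1631/(3*68) = -9*⅛ - 1*1631/204 = -9/8 - 1631/204 = -3721/408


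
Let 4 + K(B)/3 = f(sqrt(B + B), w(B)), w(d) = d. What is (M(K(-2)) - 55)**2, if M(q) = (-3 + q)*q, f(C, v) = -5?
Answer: 570025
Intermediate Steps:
K(B) = -27 (K(B) = -12 + 3*(-5) = -12 - 15 = -27)
M(q) = q*(-3 + q)
(M(K(-2)) - 55)**2 = (-27*(-3 - 27) - 55)**2 = (-27*(-30) - 55)**2 = (810 - 55)**2 = 755**2 = 570025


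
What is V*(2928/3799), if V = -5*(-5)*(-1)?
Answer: -73200/3799 ≈ -19.268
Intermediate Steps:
V = -25 (V = 25*(-1) = -25)
V*(2928/3799) = -73200/3799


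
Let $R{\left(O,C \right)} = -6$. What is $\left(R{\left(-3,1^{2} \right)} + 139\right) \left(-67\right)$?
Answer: $-8911$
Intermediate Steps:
$\left(R{\left(-3,1^{2} \right)} + 139\right) \left(-67\right) = \left(-6 + 139\right) \left(-67\right) = 133 \left(-67\right) = -8911$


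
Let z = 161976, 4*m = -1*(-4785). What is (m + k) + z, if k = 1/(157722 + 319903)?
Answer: 311740583629/1910500 ≈ 1.6317e+5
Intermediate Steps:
m = 4785/4 (m = (-1*(-4785))/4 = (¼)*4785 = 4785/4 ≈ 1196.3)
k = 1/477625 ≈ 2.0937e-6
(m + k) + z = (4785/4 + 1/477625) + 161976 = 2285435629/1910500 + 161976 = 311740583629/1910500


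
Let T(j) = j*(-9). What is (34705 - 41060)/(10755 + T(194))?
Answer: -6355/9009 ≈ -0.70541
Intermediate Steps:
T(j) = -9*j
(34705 - 41060)/(10755 + T(194)) = (34705 - 41060)/(10755 - 9*194) = -6355/(10755 - 1746) = -6355/9009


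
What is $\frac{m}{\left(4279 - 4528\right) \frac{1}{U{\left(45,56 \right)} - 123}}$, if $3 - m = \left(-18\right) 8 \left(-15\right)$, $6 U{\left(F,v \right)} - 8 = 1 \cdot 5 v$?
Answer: $- \frac{53925}{83} \approx -649.7$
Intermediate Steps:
$U{\left(F,v \right)} = \frac{4}{3} + \frac{5 v}{6}$ ($U{\left(F,v \right)} = \frac{4}{3} + \frac{1 \cdot 5 v}{6} = \frac{4}{3} + \frac{5 v}{6}$)
$m = -2157$ ($m = 3 - \left(-18\right) 8 \left(-15\right) = 3 - \left(-144\right) \left(-15\right) = 3 - 2160 = -2157$)
$\frac{m}{\left(4279 - 4528\right) \frac{1}{U{\left(45,56 \right)} - 123}} = - \frac{2157}{\left(4279 - 4528\right) \frac{1}{\left(\frac{4}{3} + \frac{5}{6} \cdot 56\right) - 123}} = - \frac{2157}{\left(-249\right) \frac{1}{\left(\frac{4}{3} + \frac{140}{3}\right) - 123}} = - \frac{2157}{\left(-249\right) \frac{1}{48 - 123}} = - \frac{2157}{\left(-249\right) \frac{1}{-75}} = - \frac{2157}{\left(-249\right) \left(- \frac{1}{75}\right)} = - \frac{2157}{\frac{83}{25}} = \left(-2157\right) \frac{25}{83} = - \frac{53925}{83}$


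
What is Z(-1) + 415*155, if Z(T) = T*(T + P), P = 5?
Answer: 64321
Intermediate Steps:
Z(T) = T*(5 + T) (Z(T) = T*(T + 5) = T*(5 + T))
Z(-1) + 415*155 = -(5 - 1) + 415*155 = -1*4 + 64325 = -4 + 64325 = 64321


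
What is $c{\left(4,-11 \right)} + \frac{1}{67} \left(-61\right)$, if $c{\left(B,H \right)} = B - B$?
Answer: $- \frac{61}{67} \approx -0.91045$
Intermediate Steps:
$c{\left(B,H \right)} = 0$
$c{\left(4,-11 \right)} + \frac{1}{67} \left(-61\right) = 0 + \frac{1}{67} \left(-61\right) = 0 - \frac{61}{67} = - \frac{61}{67}$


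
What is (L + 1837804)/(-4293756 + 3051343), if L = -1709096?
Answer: -128708/1242413 ≈ -0.10360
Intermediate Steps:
(L + 1837804)/(-4293756 + 3051343) = (-1709096 + 1837804)/(-4293756 + 3051343) = 128708/(-1242413) = 128708*(-1/1242413) = -128708/1242413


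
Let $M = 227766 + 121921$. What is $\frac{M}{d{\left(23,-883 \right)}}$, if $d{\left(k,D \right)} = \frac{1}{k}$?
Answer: $8042801$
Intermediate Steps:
$M = 349687$
$\frac{M}{d{\left(23,-883 \right)}} = \frac{349687}{\frac{1}{23}} = 349687 \frac{1}{\frac{1}{23}} = 349687 \cdot 23 = 8042801$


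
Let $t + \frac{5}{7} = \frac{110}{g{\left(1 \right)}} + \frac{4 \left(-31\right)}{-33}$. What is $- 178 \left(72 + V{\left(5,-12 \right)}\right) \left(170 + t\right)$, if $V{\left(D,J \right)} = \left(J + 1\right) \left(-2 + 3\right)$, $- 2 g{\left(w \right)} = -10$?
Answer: $- \frac{489207190}{231} \approx -2.1178 \cdot 10^{6}$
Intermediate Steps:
$g{\left(w \right)} = 5$ ($g{\left(w \right)} = \left(- \frac{1}{2}\right) \left(-10\right) = 5$)
$V{\left(D,J \right)} = 1 + J$ ($V{\left(D,J \right)} = \left(1 + J\right) 1 = 1 + J$)
$t = \frac{5785}{231}$ ($t = - \frac{5}{7} + \left(\frac{110}{5} + \frac{4 \left(-31\right)}{-33}\right) = - \frac{5}{7} + \left(110 \cdot \frac{1}{5} - - \frac{124}{33}\right) = - \frac{5}{7} + \left(22 + \frac{124}{33}\right) = - \frac{5}{7} + \frac{850}{33} = \frac{5785}{231} \approx 25.043$)
$- 178 \left(72 + V{\left(5,-12 \right)}\right) \left(170 + t\right) = - 178 \left(72 + \left(1 - 12\right)\right) \left(170 + \frac{5785}{231}\right) = - 178 \left(72 - 11\right) \frac{45055}{231} = - 178 \cdot 61 \cdot \frac{45055}{231} = \left(-178\right) \frac{2748355}{231} = - \frac{489207190}{231}$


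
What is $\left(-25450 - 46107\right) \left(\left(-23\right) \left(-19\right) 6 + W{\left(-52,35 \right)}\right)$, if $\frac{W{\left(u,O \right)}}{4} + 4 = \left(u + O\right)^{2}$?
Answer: $-269197434$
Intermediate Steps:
$W{\left(u,O \right)} = -16 + 4 \left(O + u\right)^{2}$ ($W{\left(u,O \right)} = -16 + 4 \left(u + O\right)^{2} = -16 + 4 \left(O + u\right)^{2}$)
$\left(-25450 - 46107\right) \left(\left(-23\right) \left(-19\right) 6 + W{\left(-52,35 \right)}\right) = \left(-25450 - 46107\right) \left(\left(-23\right) \left(-19\right) 6 - \left(16 - 4 \left(35 - 52\right)^{2}\right)\right) = - 71557 \left(437 \cdot 6 - \left(16 - 4 \left(-17\right)^{2}\right)\right) = - 71557 \left(2622 + \left(-16 + 4 \cdot 289\right)\right) = - 71557 \left(2622 + \left(-16 + 1156\right)\right) = - 71557 \left(2622 + 1140\right) = \left(-71557\right) 3762 = -269197434$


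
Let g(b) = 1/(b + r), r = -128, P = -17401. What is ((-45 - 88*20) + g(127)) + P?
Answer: -19207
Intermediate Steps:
g(b) = 1/(-128 + b) (g(b) = 1/(b - 128) = 1/(-128 + b))
((-45 - 88*20) + g(127)) + P = ((-45 - 88*20) + 1/(-128 + 127)) - 17401 = ((-45 - 1760) + 1/(-1)) - 17401 = (-1805 - 1) - 17401 = -1806 - 17401 = -19207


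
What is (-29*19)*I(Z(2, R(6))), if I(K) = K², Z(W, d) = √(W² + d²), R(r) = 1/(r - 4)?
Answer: -9367/4 ≈ -2341.8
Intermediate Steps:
R(r) = 1/(-4 + r)
(-29*19)*I(Z(2, R(6))) = (-29*19)*(√(2² + (1/(-4 + 6))²))² = -551*(√(4 + (1/2)²))² = -551*(√(4 + (½)²))² = -551*(√(4 + ¼))² = -551*(√(17/4))² = -551*(√17/2)² = -551*17/4 = -9367/4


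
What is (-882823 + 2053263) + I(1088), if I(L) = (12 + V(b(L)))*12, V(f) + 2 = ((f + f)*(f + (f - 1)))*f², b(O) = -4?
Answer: 1184384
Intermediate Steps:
V(f) = -2 + 2*f³*(-1 + 2*f) (V(f) = -2 + ((f + f)*(f + (f - 1)))*f² = -2 + ((2*f)*(f + (-1 + f)))*f² = -2 + ((2*f)*(-1 + 2*f))*f² = -2 + (2*f*(-1 + 2*f))*f² = -2 + 2*f³*(-1 + 2*f))
I(L) = 13944 (I(L) = (12 + (-2 - 2*(-4)³ + 4*(-4)⁴))*12 = (12 + (-2 - 2*(-64) + 4*256))*12 = (12 + (-2 + 128 + 1024))*12 = (12 + 1150)*12 = 1162*12 = 13944)
(-882823 + 2053263) + I(1088) = (-882823 + 2053263) + 13944 = 1170440 + 13944 = 1184384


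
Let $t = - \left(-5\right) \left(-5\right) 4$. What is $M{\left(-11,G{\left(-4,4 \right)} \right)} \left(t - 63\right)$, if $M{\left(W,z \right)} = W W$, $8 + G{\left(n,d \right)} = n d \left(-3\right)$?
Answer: $-19723$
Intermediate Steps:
$G{\left(n,d \right)} = -8 - 3 d n$ ($G{\left(n,d \right)} = -8 + n d \left(-3\right) = -8 + d n \left(-3\right) = -8 - 3 d n$)
$M{\left(W,z \right)} = W^{2}$
$t = -100$ ($t = - 25 \cdot 4 = \left(-1\right) 100 = -100$)
$M{\left(-11,G{\left(-4,4 \right)} \right)} \left(t - 63\right) = \left(-11\right)^{2} \left(-100 - 63\right) = 121 \left(-163\right) = -19723$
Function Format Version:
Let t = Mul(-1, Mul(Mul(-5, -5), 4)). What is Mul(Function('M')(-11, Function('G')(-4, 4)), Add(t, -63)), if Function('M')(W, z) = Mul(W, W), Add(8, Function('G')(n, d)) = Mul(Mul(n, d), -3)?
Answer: -19723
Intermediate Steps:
Function('G')(n, d) = Add(-8, Mul(-3, d, n)) (Function('G')(n, d) = Add(-8, Mul(Mul(n, d), -3)) = Add(-8, Mul(Mul(d, n), -3)) = Add(-8, Mul(-3, d, n)))
Function('M')(W, z) = Pow(W, 2)
t = -100 (t = Mul(-1, Mul(25, 4)) = Mul(-1, 100) = -100)
Mul(Function('M')(-11, Function('G')(-4, 4)), Add(t, -63)) = Mul(Pow(-11, 2), Add(-100, -63)) = Mul(121, -163) = -19723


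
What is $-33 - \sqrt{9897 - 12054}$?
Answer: $-33 - i \sqrt{2157} \approx -33.0 - 46.444 i$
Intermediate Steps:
$-33 - \sqrt{9897 - 12054} = -33 - \sqrt{-2157} = -33 - i \sqrt{2157}$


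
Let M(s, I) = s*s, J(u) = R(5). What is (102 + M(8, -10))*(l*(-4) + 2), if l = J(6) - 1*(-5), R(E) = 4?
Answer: -5644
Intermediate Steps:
J(u) = 4
l = 9 (l = 4 - 1*(-5) = 4 + 5 = 9)
M(s, I) = s²
(102 + M(8, -10))*(l*(-4) + 2) = (102 + 8²)*(9*(-4) + 2) = (102 + 64)*(-36 + 2) = 166*(-34) = -5644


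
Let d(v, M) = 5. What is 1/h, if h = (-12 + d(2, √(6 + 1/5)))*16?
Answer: -1/112 ≈ -0.0089286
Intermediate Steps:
h = -112 (h = (-12 + 5)*16 = -7*16 = -112)
1/h = 1/(-112) = -1/112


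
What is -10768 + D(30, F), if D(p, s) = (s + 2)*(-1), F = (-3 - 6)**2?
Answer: -10851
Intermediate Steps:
F = 81 (F = (-9)**2 = 81)
D(p, s) = -2 - s (D(p, s) = (2 + s)*(-1) = -2 - s)
-10768 + D(30, F) = -10768 + (-2 - 1*81) = -10768 + (-2 - 81) = -10768 - 83 = -10851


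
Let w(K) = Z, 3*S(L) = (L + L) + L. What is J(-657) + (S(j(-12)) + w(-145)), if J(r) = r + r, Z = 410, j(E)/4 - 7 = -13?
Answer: -928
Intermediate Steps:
j(E) = -24 (j(E) = 28 + 4*(-13) = 28 - 52 = -24)
S(L) = L (S(L) = ((L + L) + L)/3 = (2*L + L)/3 = (3*L)/3 = L)
J(r) = 2*r
w(K) = 410
J(-657) + (S(j(-12)) + w(-145)) = 2*(-657) + (-24 + 410) = -1314 + 386 = -928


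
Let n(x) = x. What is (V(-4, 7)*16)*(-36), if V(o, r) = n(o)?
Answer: 2304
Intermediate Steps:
V(o, r) = o
(V(-4, 7)*16)*(-36) = -4*16*(-36) = -64*(-36) = 2304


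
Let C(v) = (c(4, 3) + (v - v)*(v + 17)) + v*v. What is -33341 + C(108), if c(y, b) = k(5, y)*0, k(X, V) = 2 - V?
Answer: -21677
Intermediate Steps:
c(y, b) = 0 (c(y, b) = (2 - y)*0 = 0)
C(v) = v² (C(v) = (0 + (v - v)*(v + 17)) + v*v = (0 + 0*(17 + v)) + v² = (0 + 0) + v² = 0 + v² = v²)
-33341 + C(108) = -33341 + 108² = -33341 + 11664 = -21677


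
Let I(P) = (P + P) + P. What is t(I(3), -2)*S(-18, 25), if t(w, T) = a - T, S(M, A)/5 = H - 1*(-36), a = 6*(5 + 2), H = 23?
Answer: 12980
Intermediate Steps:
a = 42 (a = 6*7 = 42)
I(P) = 3*P (I(P) = 2*P + P = 3*P)
S(M, A) = 295 (S(M, A) = 5*(23 - 1*(-36)) = 5*(23 + 36) = 5*59 = 295)
t(w, T) = 42 - T
t(I(3), -2)*S(-18, 25) = (42 - 1*(-2))*295 = (42 + 2)*295 = 44*295 = 12980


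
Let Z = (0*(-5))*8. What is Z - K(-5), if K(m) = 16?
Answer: -16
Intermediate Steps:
Z = 0 (Z = 0*8 = 0)
Z - K(-5) = 0 - 1*16 = 0 - 16 = -16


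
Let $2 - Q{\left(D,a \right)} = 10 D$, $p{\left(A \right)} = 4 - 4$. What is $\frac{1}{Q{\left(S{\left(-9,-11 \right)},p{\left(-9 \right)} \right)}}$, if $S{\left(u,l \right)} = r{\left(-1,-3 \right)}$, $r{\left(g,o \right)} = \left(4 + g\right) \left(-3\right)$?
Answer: $\frac{1}{92} \approx 0.01087$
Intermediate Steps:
$r{\left(g,o \right)} = -12 - 3 g$
$S{\left(u,l \right)} = -9$ ($S{\left(u,l \right)} = -12 - -3 = -12 + 3 = -9$)
$p{\left(A \right)} = 0$ ($p{\left(A \right)} = 4 - 4 = 0$)
$Q{\left(D,a \right)} = 2 - 10 D$
$\frac{1}{Q{\left(S{\left(-9,-11 \right)},p{\left(-9 \right)} \right)}} = \frac{1}{2 - -90} = \frac{1}{2 + 90} = \frac{1}{92}$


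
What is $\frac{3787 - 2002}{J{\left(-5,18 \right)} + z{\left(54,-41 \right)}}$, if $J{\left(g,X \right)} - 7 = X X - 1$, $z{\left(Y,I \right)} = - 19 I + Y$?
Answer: $\frac{1785}{1163} \approx 1.5348$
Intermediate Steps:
$z{\left(Y,I \right)} = Y - 19 I$
$J{\left(g,X \right)} = 6 + X^{2}$ ($J{\left(g,X \right)} = 7 + \left(X X - 1\right) = 7 + \left(X^{2} - 1\right) = 7 + \left(-1 + X^{2}\right) = 6 + X^{2}$)
$\frac{3787 - 2002}{J{\left(-5,18 \right)} + z{\left(54,-41 \right)}} = \frac{3787 - 2002}{\left(6 + 18^{2}\right) + \left(54 - -779\right)} = \frac{1785}{\left(6 + 324\right) + \left(54 + 779\right)} = \frac{1785}{330 + 833} = \frac{1785}{1163}$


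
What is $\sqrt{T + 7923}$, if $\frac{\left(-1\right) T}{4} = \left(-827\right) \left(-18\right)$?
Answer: $i \sqrt{51621} \approx 227.2 i$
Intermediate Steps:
$T = -59544$ ($T = - 4 \left(\left(-827\right) \left(-18\right)\right) = \left(-4\right) 14886 = -59544$)
$\sqrt{T + 7923} = \sqrt{-59544 + 7923} = \sqrt{-51621} = i \sqrt{51621}$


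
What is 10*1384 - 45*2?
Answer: 13750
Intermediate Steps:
10*1384 - 45*2 = 13840 - 90 = 13750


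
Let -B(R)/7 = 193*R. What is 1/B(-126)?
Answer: 1/170226 ≈ 5.8745e-6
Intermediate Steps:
B(R) = -1351*R
1/B(-126) = 1/(-1351*(-126)) = 1/170226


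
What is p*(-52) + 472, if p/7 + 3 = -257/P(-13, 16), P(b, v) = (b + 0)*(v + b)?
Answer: -2504/3 ≈ -834.67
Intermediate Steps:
P(b, v) = b*(b + v)
p = 980/39 (p = -21 + 7*(-257*(-1/(13*(-13 + 16)))) = -21 + 7*(-257/((-13*3))) = -21 + 7*(-257/(-39)) = -21 + 7*(-257*(-1/39)) = -21 + 7*(257/39) = -21 + 1799/39 = 980/39 ≈ 25.128)
p*(-52) + 472 = (980/39)*(-52) + 472 = -3920/3 + 472 = -2504/3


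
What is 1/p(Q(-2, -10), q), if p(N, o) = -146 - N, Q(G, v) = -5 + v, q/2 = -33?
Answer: -1/131 ≈ -0.0076336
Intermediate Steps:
q = -66 (q = 2*(-33) = -66)
1/p(Q(-2, -10), q) = 1/(-146 - (-5 - 10)) = 1/(-146 - 1*(-15)) = 1/(-146 + 15) = 1/(-131) = -1/131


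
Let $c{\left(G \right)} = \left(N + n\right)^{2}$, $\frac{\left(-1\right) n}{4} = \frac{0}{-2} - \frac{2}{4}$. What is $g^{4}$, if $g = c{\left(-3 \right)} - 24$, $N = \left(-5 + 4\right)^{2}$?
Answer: $50625$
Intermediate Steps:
$n = 2$ ($n = - 4 \left(\frac{0}{-2} - \frac{2}{4}\right) = - 4 \left(0 \left(- \frac{1}{2}\right) - \frac{1}{2}\right) = - 4 \left(0 - \frac{1}{2}\right) = \left(-4\right) \left(- \frac{1}{2}\right) = 2$)
$N = 1$ ($N = \left(-1\right)^{2} = 1$)
$c{\left(G \right)} = 9$ ($c{\left(G \right)} = \left(1 + 2\right)^{2} = 3^{2} = 9$)
$g = -15$ ($g = 9 - 24 = -15$)
$g^{4} = \left(-15\right)^{4} = 50625$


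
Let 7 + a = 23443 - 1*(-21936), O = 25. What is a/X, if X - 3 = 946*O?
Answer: 45372/23653 ≈ 1.9182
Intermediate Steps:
X = 23653 (X = 3 + 946*25 = 3 + 23650 = 23653)
a = 45372 (a = -7 + (23443 - 1*(-21936)) = -7 + (23443 + 21936) = -7 + 45379 = 45372)
a/X = 45372/23653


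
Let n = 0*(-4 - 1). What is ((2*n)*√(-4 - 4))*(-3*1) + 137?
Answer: 137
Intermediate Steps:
n = 0 (n = 0*(-5) = 0)
((2*n)*√(-4 - 4))*(-3*1) + 137 = ((2*0)*√(-4 - 4))*(-3*1) + 137 = (0*√(-8))*(-3) + 137 = (0*(2*I*√2))*(-3) + 137 = 0*(-3) + 137 = 0 + 137 = 137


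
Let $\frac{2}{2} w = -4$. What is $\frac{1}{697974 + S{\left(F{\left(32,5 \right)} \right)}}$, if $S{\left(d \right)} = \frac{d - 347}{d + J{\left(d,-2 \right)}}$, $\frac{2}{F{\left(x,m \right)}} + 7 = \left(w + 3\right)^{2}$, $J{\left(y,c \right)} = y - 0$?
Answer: $\frac{1}{698495} \approx 1.4317 \cdot 10^{-6}$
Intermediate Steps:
$w = -4$
$J{\left(y,c \right)} = y$ ($J{\left(y,c \right)} = y + 0 = y$)
$F{\left(x,m \right)} = - \frac{1}{3}$ ($F{\left(x,m \right)} = \frac{2}{-7 + \left(-4 + 3\right)^{2}} = \frac{2}{-7 + \left(-1\right)^{2}} = \frac{2}{-7 + 1} = \frac{2}{-6} = 2 \left(- \frac{1}{6}\right) = - \frac{1}{3}$)
$S{\left(d \right)} = \frac{-347 + d}{2 d}$ ($S{\left(d \right)} = \frac{d - 347}{d + d} = \frac{-347 + d}{2 d}$)
$\frac{1}{697974 + S{\left(F{\left(32,5 \right)} \right)}} = \frac{1}{697974 + \frac{-347 - \frac{1}{3}}{2 \left(- \frac{1}{3}\right)}} = \frac{1}{697974 + \frac{1}{2} \left(-3\right) \left(- \frac{1042}{3}\right)} = \frac{1}{697974 + 521} = \frac{1}{698495}$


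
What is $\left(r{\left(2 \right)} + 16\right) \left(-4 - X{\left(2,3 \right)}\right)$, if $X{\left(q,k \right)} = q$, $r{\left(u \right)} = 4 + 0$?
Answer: $-120$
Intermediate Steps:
$r{\left(u \right)} = 4$
$\left(r{\left(2 \right)} + 16\right) \left(-4 - X{\left(2,3 \right)}\right) = \left(4 + 16\right) \left(-4 - 2\right) = 20 \left(-4 - 2\right) = 20 \left(-6\right) = -120$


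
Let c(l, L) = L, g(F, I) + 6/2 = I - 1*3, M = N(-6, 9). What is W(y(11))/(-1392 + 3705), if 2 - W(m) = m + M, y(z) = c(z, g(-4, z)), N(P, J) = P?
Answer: 1/771 ≈ 0.0012970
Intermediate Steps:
M = -6
g(F, I) = -6 + I (g(F, I) = -3 + (I - 1*3) = -3 + (I - 3) = -3 + (-3 + I) = -6 + I)
y(z) = -6 + z
W(m) = 8 - m (W(m) = 2 - (m - 6) = 2 - (-6 + m) = 2 + (6 - m) = 8 - m)
W(y(11))/(-1392 + 3705) = (8 - (-6 + 11))/(-1392 + 3705) = (8 - 1*5)/2313 = (8 - 5)*(1/2313) = 3*(1/2313) = 1/771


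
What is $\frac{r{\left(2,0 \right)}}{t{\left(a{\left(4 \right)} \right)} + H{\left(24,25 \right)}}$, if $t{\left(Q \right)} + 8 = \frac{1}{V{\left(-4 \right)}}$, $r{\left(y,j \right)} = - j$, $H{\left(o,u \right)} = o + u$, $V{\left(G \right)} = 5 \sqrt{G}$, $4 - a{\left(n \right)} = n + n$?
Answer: $0$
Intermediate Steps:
$a{\left(n \right)} = 4 - 2 n$ ($a{\left(n \right)} = 4 - \left(n + n\right) = 4 - 2 n$)
$t{\left(Q \right)} = -8 - \frac{i}{10}$ ($t{\left(Q \right)} = -8 + \frac{1}{5 \sqrt{-4}} = -8 + \frac{1}{5 \cdot 2 i} = -8 + \frac{1}{10 i} = -8 - \frac{i}{10}$)
$\frac{r{\left(2,0 \right)}}{t{\left(a{\left(4 \right)} \right)} + H{\left(24,25 \right)}} = \frac{\left(-1\right) 0}{\left(-8 - \frac{i}{10}\right) + \left(24 + 25\right)} = \frac{0}{\left(-8 - \frac{i}{10}\right) + 49} = \frac{0}{41 - \frac{i}{10}} = 0 \frac{100 \left(41 + \frac{i}{10}\right)}{168101} = 0$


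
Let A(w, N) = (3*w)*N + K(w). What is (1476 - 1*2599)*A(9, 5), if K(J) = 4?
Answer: -156097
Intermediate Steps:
A(w, N) = 4 + 3*N*w (A(w, N) = (3*w)*N + 4 = 3*N*w + 4 = 4 + 3*N*w)
(1476 - 1*2599)*A(9, 5) = (1476 - 1*2599)*(4 + 3*5*9) = (1476 - 2599)*(4 + 135) = -1123*139 = -156097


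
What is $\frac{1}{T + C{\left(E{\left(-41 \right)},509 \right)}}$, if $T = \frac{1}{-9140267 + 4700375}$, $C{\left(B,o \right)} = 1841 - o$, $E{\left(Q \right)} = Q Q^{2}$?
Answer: $\frac{4439892}{5913936143} \approx 0.00075075$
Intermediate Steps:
$E{\left(Q \right)} = Q^{3}$
$T = - \frac{1}{4439892}$ ($T = \frac{1}{-4439892} = - \frac{1}{4439892} \approx -2.2523 \cdot 10^{-7}$)
$\frac{1}{T + C{\left(E{\left(-41 \right)},509 \right)}} = \frac{1}{- \frac{1}{4439892} + \left(1841 - 509\right)} = \frac{1}{- \frac{1}{4439892} + 1332} = \frac{1}{\frac{5913936143}{4439892}} = \frac{4439892}{5913936143}$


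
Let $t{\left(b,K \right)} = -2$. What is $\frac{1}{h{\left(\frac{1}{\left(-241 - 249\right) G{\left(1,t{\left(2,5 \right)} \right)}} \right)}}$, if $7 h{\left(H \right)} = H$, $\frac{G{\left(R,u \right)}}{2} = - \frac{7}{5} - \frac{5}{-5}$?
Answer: $2744$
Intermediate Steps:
$G{\left(R,u \right)} = - \frac{4}{5}$ ($G{\left(R,u \right)} = 2 \left(- \frac{7}{5} - \frac{5}{-5}\right) = 2 \left(\left(-7\right) \frac{1}{5} - -1\right) = 2 \left(- \frac{7}{5} + 1\right) = 2 \left(- \frac{2}{5}\right) = - \frac{4}{5}$)
$h{\left(H \right)} = \frac{H}{7}$
$\frac{1}{h{\left(\frac{1}{\left(-241 - 249\right) G{\left(1,t{\left(2,5 \right)} \right)}} \right)}} = \frac{1}{\frac{1}{7} \frac{1}{\left(-241 - 249\right) \left(- \frac{4}{5}\right)}} = \frac{1}{\frac{1}{7} \frac{1}{-490} \left(- \frac{5}{4}\right)} = \frac{1}{\frac{1}{7} \left(\left(- \frac{1}{490}\right) \left(- \frac{5}{4}\right)\right)} = \frac{1}{\frac{1}{7} \cdot \frac{1}{392}} = \frac{1}{\frac{1}{2744}} = 2744$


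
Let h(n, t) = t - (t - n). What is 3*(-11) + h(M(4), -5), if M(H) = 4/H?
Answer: -32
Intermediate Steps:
h(n, t) = n (h(n, t) = t + (n - t) = n)
3*(-11) + h(M(4), -5) = 3*(-11) + 4/4 = -33 + 4*(¼) = -33 + 1 = -32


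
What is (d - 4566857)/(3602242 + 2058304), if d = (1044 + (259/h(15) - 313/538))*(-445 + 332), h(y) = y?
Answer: -37821785141/45680606220 ≈ -0.82796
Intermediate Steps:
d = -967249151/8070 (d = (1044 + (259/15 - 313/538))*(-445 + 332) = (1044 + (259*(1/15) - 313*1/538))*(-113) = (1044 + (259/15 - 313/538))*(-113) = (1044 + 134647/8070)*(-113) = (8559727/8070)*(-113) = -967249151/8070 ≈ -1.1986e+5)
(d - 4566857)/(3602242 + 2058304) = (-967249151/8070 - 4566857)/(3602242 + 2058304) = -37821785141/8070/5660546 = -37821785141/8070*1/5660546 = -37821785141/45680606220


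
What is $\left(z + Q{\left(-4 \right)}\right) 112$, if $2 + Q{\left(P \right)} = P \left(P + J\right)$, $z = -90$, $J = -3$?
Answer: $-7168$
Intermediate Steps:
$Q{\left(P \right)} = -2 + P \left(-3 + P\right)$ ($Q{\left(P \right)} = -2 + P \left(P - 3\right) = -2 + P \left(-3 + P\right)$)
$\left(z + Q{\left(-4 \right)}\right) 112 = \left(-90 - \left(-10 - 16\right)\right) 112 = \left(-90 + \left(-2 + 16 + 12\right)\right) 112 = \left(-90 + 26\right) 112 = \left(-64\right) 112 = -7168$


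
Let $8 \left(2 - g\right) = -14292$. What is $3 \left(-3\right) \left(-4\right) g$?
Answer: $64386$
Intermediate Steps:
$g = \frac{3577}{2}$ ($g = 2 - - \frac{3573}{2} = 2 + \frac{3573}{2} = \frac{3577}{2} \approx 1788.5$)
$3 \left(-3\right) \left(-4\right) g = 3 \left(-3\right) \left(-4\right) \frac{3577}{2} = \left(-9\right) \left(-4\right) \frac{3577}{2} = 36 \cdot \frac{3577}{2} = 64386$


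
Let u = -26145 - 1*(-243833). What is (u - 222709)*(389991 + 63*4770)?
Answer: -3467005521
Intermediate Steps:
u = 217688 (u = -26145 + 243833 = 217688)
(u - 222709)*(389991 + 63*4770) = (217688 - 222709)*(389991 + 63*4770) = -5021*(389991 + 300510) = -5021*690501 = -3467005521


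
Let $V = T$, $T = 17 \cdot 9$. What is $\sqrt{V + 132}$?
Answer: $\sqrt{285} \approx 16.882$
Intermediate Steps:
$T = 153$
$V = 153$
$\sqrt{V + 132} = \sqrt{153 + 132} = \sqrt{285}$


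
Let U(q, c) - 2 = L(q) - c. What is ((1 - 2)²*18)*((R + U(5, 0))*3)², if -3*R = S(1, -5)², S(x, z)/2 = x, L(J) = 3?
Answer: 2178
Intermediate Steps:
S(x, z) = 2*x
U(q, c) = 5 - c (U(q, c) = 2 + (3 - c) = 5 - c)
R = -4/3 (R = -(2*1)²/3 = -⅓*2² = -⅓*4 = -4/3 ≈ -1.3333)
((1 - 2)²*18)*((R + U(5, 0))*3)² = ((1 - 2)²*18)*((-4/3 + (5 - 1*0))*3)² = ((-1)²*18)*((-4/3 + (5 + 0))*3)² = (1*18)*((-4/3 + 5)*3)² = 18*((11/3)*3)² = 18*11² = 18*121 = 2178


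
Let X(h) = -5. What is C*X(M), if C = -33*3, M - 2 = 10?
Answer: 495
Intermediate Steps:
M = 12 (M = 2 + 10 = 12)
C = -99
C*X(M) = -99*(-5) = 495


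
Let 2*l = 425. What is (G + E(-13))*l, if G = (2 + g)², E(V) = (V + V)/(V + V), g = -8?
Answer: 15725/2 ≈ 7862.5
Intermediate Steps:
E(V) = 1 (E(V) = (2*V)/((2*V)) = (2*V)*(1/(2*V)) = 1)
l = 425/2 (l = (½)*425 = 425/2 ≈ 212.50)
G = 36 (G = (2 - 8)² = (-6)² = 36)
(G + E(-13))*l = (36 + 1)*(425/2) = 37*(425/2) = 15725/2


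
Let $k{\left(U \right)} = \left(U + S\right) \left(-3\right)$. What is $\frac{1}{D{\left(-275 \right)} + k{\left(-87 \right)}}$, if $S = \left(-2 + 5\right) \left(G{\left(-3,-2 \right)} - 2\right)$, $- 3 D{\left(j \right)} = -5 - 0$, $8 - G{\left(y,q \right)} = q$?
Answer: $\frac{3}{572} \approx 0.0052448$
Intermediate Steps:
$G{\left(y,q \right)} = 8 - q$
$D{\left(j \right)} = \frac{5}{3}$ ($D{\left(j \right)} = - \frac{-5 - 0}{3} = - \frac{-5 + 0}{3} = \left(- \frac{1}{3}\right) \left(-5\right) = \frac{5}{3}$)
$S = 24$ ($S = \left(-2 + 5\right) \left(\left(8 - -2\right) - 2\right) = 3 \left(\left(8 + 2\right) - 2\right) = 3 \left(10 - 2\right) = 3 \cdot 8 = 24$)
$k{\left(U \right)} = -72 - 3 U$ ($k{\left(U \right)} = \left(U + 24\right) \left(-3\right) = \left(24 + U\right) \left(-3\right) = -72 - 3 U$)
$\frac{1}{D{\left(-275 \right)} + k{\left(-87 \right)}} = \frac{1}{\frac{5}{3} - -189} = \frac{1}{\frac{5}{3} + \left(-72 + 261\right)} = \frac{1}{\frac{5}{3} + 189} = \frac{1}{\frac{572}{3}} = \frac{3}{572}$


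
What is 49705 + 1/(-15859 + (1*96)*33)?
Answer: 630806154/12691 ≈ 49705.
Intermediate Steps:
49705 + 1/(-15859 + (1*96)*33) = 49705 + 1/(-15859 + 96*33) = 49705 + 1/(-15859 + 3168) = 49705 + 1/(-12691) = 49705 - 1/12691 = 630806154/12691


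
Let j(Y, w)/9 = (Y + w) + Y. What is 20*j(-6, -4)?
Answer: -2880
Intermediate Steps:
j(Y, w) = 9*w + 18*Y (j(Y, w) = 9*((Y + w) + Y) = 9*(w + 2*Y) = 9*w + 18*Y)
20*j(-6, -4) = 20*(9*(-4) + 18*(-6)) = 20*(-36 - 108) = 20*(-144) = -2880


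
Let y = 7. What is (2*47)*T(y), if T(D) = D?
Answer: 658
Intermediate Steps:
(2*47)*T(y) = (2*47)*7 = 94*7 = 658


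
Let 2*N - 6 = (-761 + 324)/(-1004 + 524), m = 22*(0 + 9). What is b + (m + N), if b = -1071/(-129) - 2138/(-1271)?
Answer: 11093580001/52466880 ≈ 211.44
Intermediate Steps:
m = 198 (m = 22*9 = 198)
N = 3317/960 (N = 3 + ((-761 + 324)/(-1004 + 524))/2 = 3 + (-437/(-480))/2 = 3 + (-437*(-1/480))/2 = 3 + (½)*(437/480) = 3 + 437/960 = 3317/960 ≈ 3.4552)
b = 545681/54653 (b = -1071*(-1/129) - 2138*(-1/1271) = 357/43 + 2138/1271 = 545681/54653 ≈ 9.9845)
b + (m + N) = 545681/54653 + (198 + 3317/960) = 545681/54653 + 193397/960 = 11093580001/52466880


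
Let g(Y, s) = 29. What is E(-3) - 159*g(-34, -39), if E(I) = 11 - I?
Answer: -4597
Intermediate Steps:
E(-3) - 159*g(-34, -39) = (11 - 1*(-3)) - 159*29 = (11 + 3) - 4611 = 14 - 4611 = -4597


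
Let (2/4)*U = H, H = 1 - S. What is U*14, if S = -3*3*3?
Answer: 784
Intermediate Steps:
S = -27 (S = -9*3 = -27)
H = 28 (H = 1 - 1*(-27) = 1 + 27 = 28)
U = 56 (U = 2*28 = 56)
U*14 = 56*14 = 784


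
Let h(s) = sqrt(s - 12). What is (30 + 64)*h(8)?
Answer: 188*I ≈ 188.0*I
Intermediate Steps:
h(s) = sqrt(-12 + s)
(30 + 64)*h(8) = (30 + 64)*sqrt(-12 + 8) = 94*sqrt(-4) = 94*(2*I) = 188*I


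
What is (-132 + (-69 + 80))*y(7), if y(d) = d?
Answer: -847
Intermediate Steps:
(-132 + (-69 + 80))*y(7) = (-132 + (-69 + 80))*7 = (-132 + 11)*7 = -121*7 = -847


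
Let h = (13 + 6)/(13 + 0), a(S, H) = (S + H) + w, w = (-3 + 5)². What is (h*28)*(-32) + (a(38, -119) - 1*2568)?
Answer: -51409/13 ≈ -3954.5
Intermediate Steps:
w = 4 (w = 2² = 4)
a(S, H) = 4 + H + S (a(S, H) = (S + H) + 4 = (H + S) + 4 = 4 + H + S)
h = 19/13 ≈ 1.4615
(h*28)*(-32) + (a(38, -119) - 1*2568) = ((19/13)*28)*(-32) + ((4 - 119 + 38) - 1*2568) = (532/13)*(-32) + (-77 - 2568) = -17024/13 - 2645 = -51409/13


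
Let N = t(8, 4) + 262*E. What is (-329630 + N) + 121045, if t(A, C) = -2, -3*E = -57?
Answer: -203609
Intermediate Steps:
E = 19 (E = -1/3*(-57) = 19)
N = 4976 (N = -2 + 262*19 = -2 + 4978 = 4976)
(-329630 + N) + 121045 = (-329630 + 4976) + 121045 = -324654 + 121045 = -203609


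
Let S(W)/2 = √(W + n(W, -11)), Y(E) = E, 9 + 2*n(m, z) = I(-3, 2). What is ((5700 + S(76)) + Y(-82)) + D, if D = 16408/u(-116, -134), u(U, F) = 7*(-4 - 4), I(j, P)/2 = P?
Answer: 5325 + 7*√6 ≈ 5342.1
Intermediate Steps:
I(j, P) = 2*P
n(m, z) = -5/2 (n(m, z) = -9/2 + (2*2)/2 = -9/2 + (½)*4 = -9/2 + 2 = -5/2)
u(U, F) = -56 (u(U, F) = 7*(-8) = -56)
S(W) = 2*√(-5/2 + W) (S(W) = 2*√(W - 5/2) = 2*√(-5/2 + W))
D = -293 (D = 16408/(-56) = 16408*(-1/56) = -293)
((5700 + S(76)) + Y(-82)) + D = ((5700 + √(-10 + 4*76)) - 82) - 293 = ((5700 + √(-10 + 304)) - 82) - 293 = ((5700 + √294) - 82) - 293 = ((5700 + 7*√6) - 82) - 293 = (5618 + 7*√6) - 293 = 5325 + 7*√6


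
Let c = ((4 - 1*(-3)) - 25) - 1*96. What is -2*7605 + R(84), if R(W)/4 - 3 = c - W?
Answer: -15990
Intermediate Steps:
c = -114 (c = ((4 + 3) - 25) - 96 = (7 - 25) - 96 = -18 - 96 = -114)
R(W) = -444 - 4*W (R(W) = 12 + 4*(-114 - W) = 12 + (-456 - 4*W) = -444 - 4*W)
-2*7605 + R(84) = -2*7605 + (-444 - 4*84) = -15210 + (-444 - 336) = -15210 - 780 = -15990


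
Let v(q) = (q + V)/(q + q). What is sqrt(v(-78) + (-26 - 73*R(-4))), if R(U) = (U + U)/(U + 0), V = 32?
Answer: I*sqrt(1044654)/78 ≈ 13.104*I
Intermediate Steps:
R(U) = 2 (R(U) = (2*U)/U = 2)
v(q) = (32 + q)/(2*q) (v(q) = (q + 32)/(q + q) = (32 + q)/((2*q)) = (32 + q)*(1/(2*q)) = (32 + q)/(2*q))
sqrt(v(-78) + (-26 - 73*R(-4))) = sqrt((1/2)*(32 - 78)/(-78) + (-26 - 73*2)) = sqrt((1/2)*(-1/78)*(-46) + (-26 - 146)) = sqrt(23/78 - 172) = sqrt(-13393/78) = I*sqrt(1044654)/78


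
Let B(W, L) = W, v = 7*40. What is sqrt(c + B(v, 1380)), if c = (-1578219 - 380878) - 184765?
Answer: I*sqrt(2143582) ≈ 1464.1*I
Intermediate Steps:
c = -2143862 (c = -1959097 - 184765 = -2143862)
v = 280
sqrt(c + B(v, 1380)) = sqrt(-2143862 + 280) = sqrt(-2143582) = I*sqrt(2143582)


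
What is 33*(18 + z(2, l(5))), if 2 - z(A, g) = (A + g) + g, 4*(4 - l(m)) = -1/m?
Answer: 3267/10 ≈ 326.70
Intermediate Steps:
l(m) = 4 + 1/(4*m) (l(m) = 4 - (-1)/(4*m) = 4 + 1/(4*m))
z(A, g) = 2 - A - 2*g (z(A, g) = 2 - ((A + g) + g) = 2 - (A + 2*g) = 2 + (-A - 2*g) = 2 - A - 2*g)
33*(18 + z(2, l(5))) = 33*(18 + (2 - 1*2 - 2*(4 + (1/4)/5))) = 33*(18 + (2 - 2 - 2*(4 + (1/4)*(1/5)))) = 33*(18 + (2 - 2 - 2*(4 + 1/20))) = 33*(18 + (2 - 2 - 2*81/20)) = 33*(18 + (2 - 2 - 81/10)) = 33*(18 - 81/10) = 33*(99/10) = 3267/10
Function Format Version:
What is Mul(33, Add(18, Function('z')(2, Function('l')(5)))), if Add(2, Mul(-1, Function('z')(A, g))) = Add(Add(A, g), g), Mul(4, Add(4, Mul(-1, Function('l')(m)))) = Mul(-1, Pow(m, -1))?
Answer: Rational(3267, 10) ≈ 326.70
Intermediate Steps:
Function('l')(m) = Add(4, Mul(Rational(1, 4), Pow(m, -1))) (Function('l')(m) = Add(4, Mul(Rational(-1, 4), Mul(-1, Pow(m, -1)))) = Add(4, Mul(Rational(1, 4), Pow(m, -1))))
Function('z')(A, g) = Add(2, Mul(-1, A), Mul(-2, g)) (Function('z')(A, g) = Add(2, Mul(-1, Add(Add(A, g), g))) = Add(2, Mul(-1, Add(A, Mul(2, g)))) = Add(2, Add(Mul(-1, A), Mul(-2, g))) = Add(2, Mul(-1, A), Mul(-2, g)))
Mul(33, Add(18, Function('z')(2, Function('l')(5)))) = Mul(33, Add(18, Add(2, Mul(-1, 2), Mul(-2, Add(4, Mul(Rational(1, 4), Pow(5, -1))))))) = Mul(33, Add(18, Add(2, -2, Mul(-2, Add(4, Mul(Rational(1, 4), Rational(1, 5))))))) = Mul(33, Add(18, Add(2, -2, Mul(-2, Add(4, Rational(1, 20)))))) = Mul(33, Add(18, Add(2, -2, Mul(-2, Rational(81, 20))))) = Mul(33, Add(18, Add(2, -2, Rational(-81, 10)))) = Mul(33, Add(18, Rational(-81, 10))) = Mul(33, Rational(99, 10)) = Rational(3267, 10)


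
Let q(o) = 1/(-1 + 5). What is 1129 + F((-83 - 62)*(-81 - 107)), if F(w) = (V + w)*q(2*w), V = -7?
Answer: 31769/4 ≈ 7942.3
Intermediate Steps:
q(o) = 1/4
F(w) = -7/4 + w/4 (F(w) = (-7 + w)*(1/4) = -7/4 + w/4)
1129 + F((-83 - 62)*(-81 - 107)) = 1129 + (-7/4 + ((-83 - 62)*(-81 - 107))/4) = 1129 + (-7/4 + (-145*(-188))/4) = 1129 + (-7/4 + (1/4)*27260) = 1129 + (-7/4 + 6815) = 1129 + 27253/4 = 31769/4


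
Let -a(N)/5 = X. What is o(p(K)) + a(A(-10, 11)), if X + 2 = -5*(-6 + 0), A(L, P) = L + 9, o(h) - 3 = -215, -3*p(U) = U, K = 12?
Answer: -352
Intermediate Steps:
p(U) = -U/3
o(h) = -212 (o(h) = 3 - 215 = -212)
A(L, P) = 9 + L
X = 28 (X = -2 - 5*(-6 + 0) = -2 - 5*(-6) = -2 + 30 = 28)
a(N) = -140 (a(N) = -5*28 = -140)
o(p(K)) + a(A(-10, 11)) = -212 - 140 = -352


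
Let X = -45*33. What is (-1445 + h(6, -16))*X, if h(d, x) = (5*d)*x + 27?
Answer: 2818530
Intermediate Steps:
h(d, x) = 27 + 5*d*x (h(d, x) = 5*d*x + 27 = 27 + 5*d*x)
X = -1485
(-1445 + h(6, -16))*X = (-1445 + (27 + 5*6*(-16)))*(-1485) = (-1445 + (27 - 480))*(-1485) = (-1445 - 453)*(-1485) = -1898*(-1485) = 2818530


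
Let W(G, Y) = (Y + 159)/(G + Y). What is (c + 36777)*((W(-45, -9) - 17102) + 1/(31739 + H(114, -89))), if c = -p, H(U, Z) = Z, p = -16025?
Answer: -42877828379447/47475 ≈ -9.0317e+8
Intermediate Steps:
W(G, Y) = (159 + Y)/(G + Y)
c = 16025 (c = -1*(-16025) = 16025)
(c + 36777)*((W(-45, -9) - 17102) + 1/(31739 + H(114, -89))) = (16025 + 36777)*(((159 - 9)/(-45 - 9) - 17102) + 1/(31739 - 89)) = 52802*((150/(-54) - 17102) + 1/31650) = 52802*((-1/54*150 - 17102) + 1/31650) = 52802*((-25/9 - 17102) + 1/31650) = 52802*(-153943/9 + 1/31650) = 52802*(-1624098647/94950) = -42877828379447/47475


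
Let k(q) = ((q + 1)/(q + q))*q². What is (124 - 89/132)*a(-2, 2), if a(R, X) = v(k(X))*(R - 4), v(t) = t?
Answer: -48837/22 ≈ -2219.9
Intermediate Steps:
k(q) = q*(1 + q)/2 (k(q) = ((1 + q)/((2*q)))*q² = ((1 + q)*(1/(2*q)))*q² = ((1 + q)/(2*q))*q² = q*(1 + q)/2)
a(R, X) = X*(1 + X)*(-4 + R)/2 (a(R, X) = (X*(1 + X)/2)*(R - 4) = (X*(1 + X)/2)*(-4 + R) = X*(1 + X)*(-4 + R)/2)
(124 - 89/132)*a(-2, 2) = (124 - 89/132)*((½)*2*(1 + 2)*(-4 - 2)) = (124 - 89*1/132)*((½)*2*3*(-6)) = (124 - 89/132)*(-18) = (16279/132)*(-18) = -48837/22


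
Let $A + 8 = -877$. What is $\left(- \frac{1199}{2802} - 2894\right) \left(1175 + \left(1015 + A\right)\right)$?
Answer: $- \frac{3527931345}{934} \approx -3.7772 \cdot 10^{6}$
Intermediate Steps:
$A = -885$ ($A = -8 - 877 = -885$)
$\left(- \frac{1199}{2802} - 2894\right) \left(1175 + \left(1015 + A\right)\right) = \left(- \frac{1199}{2802} - 2894\right) \left(1175 + \left(1015 - 885\right)\right) = \left(\left(-1199\right) \frac{1}{2802} - 2894\right) \left(1175 + 130\right) = \left(- \frac{1199}{2802} - 2894\right) 1305 = \left(- \frac{8110187}{2802}\right) 1305 = - \frac{3527931345}{934}$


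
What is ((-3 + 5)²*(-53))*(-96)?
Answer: 20352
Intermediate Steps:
((-3 + 5)²*(-53))*(-96) = (2²*(-53))*(-96) = (4*(-53))*(-96) = -212*(-96) = 20352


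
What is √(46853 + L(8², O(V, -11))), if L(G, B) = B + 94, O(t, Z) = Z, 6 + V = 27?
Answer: 2*√11734 ≈ 216.65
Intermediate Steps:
V = 21 (V = -6 + 27 = 21)
L(G, B) = 94 + B
√(46853 + L(8², O(V, -11))) = √(46853 + (94 - 11)) = √(46853 + 83) = √46936 = 2*√11734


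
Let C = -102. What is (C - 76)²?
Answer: 31684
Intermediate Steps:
(C - 76)² = (-102 - 76)² = (-178)² = 31684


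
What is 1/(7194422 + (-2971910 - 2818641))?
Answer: 1/1403871 ≈ 7.1232e-7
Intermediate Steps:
1/(7194422 + (-2971910 - 2818641)) = 1/(7194422 - 5790551) = 1/1403871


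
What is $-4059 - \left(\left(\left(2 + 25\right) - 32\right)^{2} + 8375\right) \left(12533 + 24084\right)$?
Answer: $-307586859$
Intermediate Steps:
$-4059 - \left(\left(\left(2 + 25\right) - 32\right)^{2} + 8375\right) \left(12533 + 24084\right) = -4059 - \left(\left(27 - 32\right)^{2} + 8375\right) 36617 = -4059 - \left(\left(-5\right)^{2} + 8375\right) 36617 = -4059 - \left(25 + 8375\right) 36617 = -4059 - 8400 \cdot 36617 = -4059 - 307582800 = -307586859$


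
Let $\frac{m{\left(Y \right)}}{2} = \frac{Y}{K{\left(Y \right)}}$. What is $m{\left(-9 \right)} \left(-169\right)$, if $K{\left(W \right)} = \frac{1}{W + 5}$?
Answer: $-12168$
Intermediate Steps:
$K{\left(W \right)} = \frac{1}{5 + W}$
$m{\left(Y \right)} = 2 Y \left(5 + Y\right)$ ($m{\left(Y \right)} = 2 \frac{Y}{\frac{1}{5 + Y}} = 2 Y \left(5 + Y\right)$)
$m{\left(-9 \right)} \left(-169\right) = 2 \left(-9\right) \left(5 - 9\right) \left(-169\right) = 2 \left(-9\right) \left(-4\right) \left(-169\right) = 72 \left(-169\right) = -12168$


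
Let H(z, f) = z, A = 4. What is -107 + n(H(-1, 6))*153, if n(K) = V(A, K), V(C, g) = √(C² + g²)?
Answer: -107 + 153*√17 ≈ 523.83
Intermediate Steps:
n(K) = √(16 + K²) (n(K) = √(4² + K²) = √(16 + K²))
-107 + n(H(-1, 6))*153 = -107 + √(16 + (-1)²)*153 = -107 + √(16 + 1)*153 = -107 + √17*153 = -107 + 153*√17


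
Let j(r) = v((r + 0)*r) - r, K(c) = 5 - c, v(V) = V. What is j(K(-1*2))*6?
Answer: 252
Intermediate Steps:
j(r) = r² - r (j(r) = (r + 0)*r - r = r*r - r = r² - r)
j(K(-1*2))*6 = ((5 - (-1)*2)*(-1 + (5 - (-1)*2)))*6 = ((5 - 1*(-2))*(-1 + (5 - 1*(-2))))*6 = ((5 + 2)*(-1 + (5 + 2)))*6 = (7*(-1 + 7))*6 = (7*6)*6 = 42*6 = 252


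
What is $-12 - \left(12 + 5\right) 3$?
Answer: $-63$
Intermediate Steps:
$-12 - \left(12 + 5\right) 3 = -12 - 17 \cdot 3 = -12 - 51 = -63$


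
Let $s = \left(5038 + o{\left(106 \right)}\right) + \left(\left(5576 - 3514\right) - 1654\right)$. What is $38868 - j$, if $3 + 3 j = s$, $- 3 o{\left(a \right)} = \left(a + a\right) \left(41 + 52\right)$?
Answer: $\frac{117733}{3} \approx 39244.0$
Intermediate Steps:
$o{\left(a \right)} = - 62 a$ ($o{\left(a \right)} = - \frac{\left(a + a\right) \left(41 + 52\right)}{3} = - \frac{2 a 93}{3} = - \frac{186 a}{3} = - 62 a$)
$s = -1126$ ($s = \left(5038 - 6572\right) + \left(\left(5576 - 3514\right) - 1654\right) = \left(5038 - 6572\right) + \left(2062 - 1654\right) = -1534 + 408 = -1126$)
$j = - \frac{1129}{3}$ ($j = -1 + \frac{1}{3} \left(-1126\right) = -1 - \frac{1126}{3} = - \frac{1129}{3} \approx -376.33$)
$38868 - j = 38868 - - \frac{1129}{3} = 38868 + \frac{1129}{3} = \frac{117733}{3}$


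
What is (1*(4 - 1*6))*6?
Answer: -12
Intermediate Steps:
(1*(4 - 1*6))*6 = (1*(4 - 6))*6 = (1*(-2))*6 = -2*6 = -12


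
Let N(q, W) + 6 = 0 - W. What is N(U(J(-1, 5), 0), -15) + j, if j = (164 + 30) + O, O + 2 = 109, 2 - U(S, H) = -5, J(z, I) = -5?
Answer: 310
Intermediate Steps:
U(S, H) = 7 (U(S, H) = 2 - 1*(-5) = 2 + 5 = 7)
O = 107 (O = -2 + 109 = 107)
j = 301 (j = (164 + 30) + 107 = 194 + 107 = 301)
N(q, W) = -6 - W (N(q, W) = -6 + (0 - W) = -6 - W)
N(U(J(-1, 5), 0), -15) + j = (-6 - 1*(-15)) + 301 = (-6 + 15) + 301 = 9 + 301 = 310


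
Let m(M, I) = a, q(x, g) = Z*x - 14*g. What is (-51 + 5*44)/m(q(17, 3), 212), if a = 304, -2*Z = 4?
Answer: 169/304 ≈ 0.55592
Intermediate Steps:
Z = -2 (Z = -½*4 = -2)
q(x, g) = -14*g - 2*x (q(x, g) = -2*x - 14*g = -14*g - 2*x)
m(M, I) = 304
(-51 + 5*44)/m(q(17, 3), 212) = (-51 + 5*44)/304 = (-51 + 220)*(1/304) = 169*(1/304) = 169/304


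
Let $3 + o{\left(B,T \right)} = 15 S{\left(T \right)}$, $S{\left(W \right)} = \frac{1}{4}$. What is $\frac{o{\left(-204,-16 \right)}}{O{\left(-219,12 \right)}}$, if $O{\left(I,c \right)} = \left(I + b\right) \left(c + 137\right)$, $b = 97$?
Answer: $- \frac{3}{72712} \approx -4.1259 \cdot 10^{-5}$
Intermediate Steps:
$O{\left(I,c \right)} = \left(97 + I\right) \left(137 + c\right)$ ($O{\left(I,c \right)} = \left(I + 97\right) \left(c + 137\right) = \left(97 + I\right) \left(137 + c\right)$)
$S{\left(W \right)} = \frac{1}{4}$
$o{\left(B,T \right)} = \frac{3}{4}$ ($o{\left(B,T \right)} = -3 + 15 \cdot \frac{1}{4} = -3 + \frac{15}{4} = \frac{3}{4}$)
$\frac{o{\left(-204,-16 \right)}}{O{\left(-219,12 \right)}} = \frac{3}{4 \left(13289 + 97 \cdot 12 + 137 \left(-219\right) - 2628\right)} = \frac{3}{4 \left(13289 + 1164 - 30003 - 2628\right)} = \frac{3}{4 \left(-18178\right)} = \frac{3}{4} \left(- \frac{1}{18178}\right) = - \frac{3}{72712}$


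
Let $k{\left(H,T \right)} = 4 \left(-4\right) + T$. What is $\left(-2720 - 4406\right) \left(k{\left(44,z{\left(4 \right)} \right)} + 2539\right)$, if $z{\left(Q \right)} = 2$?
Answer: $-17993150$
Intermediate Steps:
$k{\left(H,T \right)} = -16 + T$
$\left(-2720 - 4406\right) \left(k{\left(44,z{\left(4 \right)} \right)} + 2539\right) = \left(-2720 - 4406\right) \left(\left(-16 + 2\right) + 2539\right) = - 7126 \left(-14 + 2539\right) = \left(-7126\right) 2525 = -17993150$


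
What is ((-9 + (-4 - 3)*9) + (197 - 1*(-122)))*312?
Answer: 77064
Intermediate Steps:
((-9 + (-4 - 3)*9) + (197 - 1*(-122)))*312 = ((-9 - 7*9) + (197 + 122))*312 = ((-9 - 63) + 319)*312 = (-72 + 319)*312 = 247*312 = 77064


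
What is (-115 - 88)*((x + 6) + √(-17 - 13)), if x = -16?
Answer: 2030 - 203*I*√30 ≈ 2030.0 - 1111.9*I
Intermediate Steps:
(-115 - 88)*((x + 6) + √(-17 - 13)) = (-115 - 88)*((-16 + 6) + √(-17 - 13)) = -203*(-10 + √(-30)) = -203*(-10 + I*√30) = 2030 - 203*I*√30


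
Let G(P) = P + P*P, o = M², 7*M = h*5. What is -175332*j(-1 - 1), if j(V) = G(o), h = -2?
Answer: -2612446800/2401 ≈ -1.0881e+6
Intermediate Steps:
M = -10/7 (M = (-2*5)/7 = (⅐)*(-10) = -10/7 ≈ -1.4286)
o = 100/49 (o = (-10/7)² = 100/49 ≈ 2.0408)
G(P) = P + P²
j(V) = 14900/2401 (j(V) = 100*(1 + 100/49)/49 = (100/49)*(149/49) = 14900/2401)
-175332*j(-1 - 1) = -175332*14900/2401 = -3076*849300/2401 = -2612446800/2401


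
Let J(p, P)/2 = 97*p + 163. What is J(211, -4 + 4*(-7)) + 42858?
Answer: 84118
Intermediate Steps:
J(p, P) = 326 + 194*p (J(p, P) = 2*(97*p + 163) = 2*(163 + 97*p) = 326 + 194*p)
J(211, -4 + 4*(-7)) + 42858 = (326 + 194*211) + 42858 = (326 + 40934) + 42858 = 41260 + 42858 = 84118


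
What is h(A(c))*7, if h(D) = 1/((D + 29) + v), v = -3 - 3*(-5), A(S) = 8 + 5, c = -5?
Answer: 7/54 ≈ 0.12963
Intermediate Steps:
A(S) = 13
v = 12 (v = -3 + 15 = 12)
h(D) = 1/(41 + D) (h(D) = 1/((D + 29) + 12) = 1/((29 + D) + 12) = 1/(41 + D))
h(A(c))*7 = 7/(41 + 13) = 7/54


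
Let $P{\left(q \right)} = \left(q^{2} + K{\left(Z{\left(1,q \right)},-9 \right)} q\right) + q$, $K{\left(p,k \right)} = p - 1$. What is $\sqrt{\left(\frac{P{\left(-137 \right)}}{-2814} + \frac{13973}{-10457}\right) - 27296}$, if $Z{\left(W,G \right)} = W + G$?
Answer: $\frac{i \sqrt{53623540882468786}}{1401238} \approx 165.26 i$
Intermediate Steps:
$Z{\left(W,G \right)} = G + W$
$K{\left(p,k \right)} = -1 + p$ ($K{\left(p,k \right)} = p - 1 = -1 + p$)
$P{\left(q \right)} = q + 2 q^{2}$ ($P{\left(q \right)} = \left(q^{2} + \left(-1 + \left(q + 1\right)\right) q\right) + q = \left(q^{2} + \left(-1 + \left(1 + q\right)\right) q\right) + q = \left(q^{2} + q q\right) + q = \left(q^{2} + q^{2}\right) + q = 2 q^{2} + q = q + 2 q^{2}$)
$\sqrt{\left(\frac{P{\left(-137 \right)}}{-2814} + \frac{13973}{-10457}\right) - 27296} = \sqrt{\left(\frac{\left(-137\right) \left(1 + 2 \left(-137\right)\right)}{-2814} + \frac{13973}{-10457}\right) - 27296} = \sqrt{\left(- 137 \left(1 - 274\right) \left(- \frac{1}{2814}\right) + 13973 \left(- \frac{1}{10457}\right)\right) - 27296} = \sqrt{\left(\left(-137\right) \left(-273\right) \left(- \frac{1}{2814}\right) - \frac{13973}{10457}\right) - 27296} = \sqrt{\left(37401 \left(- \frac{1}{2814}\right) - \frac{13973}{10457}\right) - 27296} = \sqrt{\left(- \frac{1781}{134} - \frac{13973}{10457}\right) - 27296} = \sqrt{- \frac{20496299}{1401238} - 27296} = \sqrt{- \frac{38268688747}{1401238}} = \frac{i \sqrt{53623540882468786}}{1401238}$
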